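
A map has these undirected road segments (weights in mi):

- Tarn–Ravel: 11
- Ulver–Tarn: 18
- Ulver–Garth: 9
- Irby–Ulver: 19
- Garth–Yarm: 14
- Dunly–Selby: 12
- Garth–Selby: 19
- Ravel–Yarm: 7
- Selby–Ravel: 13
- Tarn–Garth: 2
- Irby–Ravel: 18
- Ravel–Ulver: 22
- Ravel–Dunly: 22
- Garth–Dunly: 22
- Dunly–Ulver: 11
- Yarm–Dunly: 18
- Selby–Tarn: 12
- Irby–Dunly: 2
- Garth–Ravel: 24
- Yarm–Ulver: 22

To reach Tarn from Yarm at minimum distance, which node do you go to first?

Compare a few routes:
Yarm - Ulver - Garth - Tarn: 22+9+2 = 33
Yarm - Ravel - Tarn: 7+11 = 18
Yarm - Garth - Tarn: 14+2 = 16
Yarm - Ravel - Selby - Tarn: 7+13+12 = 32
Cheapest is Yarm - Garth - Tarn at 16 mi.
So from Yarm the first move is to Garth.

Garth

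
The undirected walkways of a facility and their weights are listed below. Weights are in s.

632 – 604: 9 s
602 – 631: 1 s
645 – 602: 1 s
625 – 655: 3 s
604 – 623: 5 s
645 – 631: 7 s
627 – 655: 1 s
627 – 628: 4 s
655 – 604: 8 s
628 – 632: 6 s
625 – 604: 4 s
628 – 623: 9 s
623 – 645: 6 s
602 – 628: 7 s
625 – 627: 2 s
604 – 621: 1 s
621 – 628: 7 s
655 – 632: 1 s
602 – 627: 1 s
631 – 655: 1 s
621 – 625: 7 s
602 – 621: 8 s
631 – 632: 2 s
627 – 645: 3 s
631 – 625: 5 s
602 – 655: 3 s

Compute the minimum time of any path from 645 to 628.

Candidate routes:
645–602–627–628: 1+1+4 = 6
645–627–628: 3+4 = 7
645–602–628: 1+7 = 8
Cheapest is 645–602–627–628 at 6 s.

6 s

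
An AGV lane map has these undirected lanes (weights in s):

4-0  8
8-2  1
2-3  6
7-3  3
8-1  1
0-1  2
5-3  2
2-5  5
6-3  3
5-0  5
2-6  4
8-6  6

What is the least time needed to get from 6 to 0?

Enumerating some paths:
6 - 8 - 1 - 0: 6+1+2 = 9
6 - 3 - 5 - 0: 3+2+5 = 10
6 - 3 - 2 - 8 - 1 - 0: 3+6+1+1+2 = 13
6 - 2 - 8 - 1 - 0: 4+1+1+2 = 8
Cheapest is 6 - 2 - 8 - 1 - 0 at 8 s.

8 s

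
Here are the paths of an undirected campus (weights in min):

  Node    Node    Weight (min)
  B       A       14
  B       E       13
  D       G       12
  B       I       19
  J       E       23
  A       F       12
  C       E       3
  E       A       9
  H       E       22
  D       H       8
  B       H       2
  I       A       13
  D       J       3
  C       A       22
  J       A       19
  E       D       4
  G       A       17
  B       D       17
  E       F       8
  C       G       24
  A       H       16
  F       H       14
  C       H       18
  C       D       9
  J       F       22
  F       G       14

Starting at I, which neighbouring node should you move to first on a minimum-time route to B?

Candidate routes:
I → A → E → B: 13+9+13 = 35
I → A → B: 13+14 = 27
I → B: 19 = 19
I → A → H → B: 13+16+2 = 31
Cheapest is I → B at 19 min.
So from I the first move is to B.

B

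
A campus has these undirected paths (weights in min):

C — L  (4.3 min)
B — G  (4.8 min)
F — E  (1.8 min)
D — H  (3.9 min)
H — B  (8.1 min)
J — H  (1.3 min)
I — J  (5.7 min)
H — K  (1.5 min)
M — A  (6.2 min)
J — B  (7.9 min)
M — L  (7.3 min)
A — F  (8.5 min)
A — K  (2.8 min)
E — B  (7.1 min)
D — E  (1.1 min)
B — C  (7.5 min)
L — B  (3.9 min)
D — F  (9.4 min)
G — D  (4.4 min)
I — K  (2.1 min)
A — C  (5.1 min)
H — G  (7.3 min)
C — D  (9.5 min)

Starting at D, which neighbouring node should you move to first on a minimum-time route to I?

H

Compare a few routes:
D - H - J - I: 3.9+1.3+5.7 = 10.9
D - H - K - I: 3.9+1.5+2.1 = 7.5
Cheapest is D - H - K - I at 7.5 min.
So from D the first move is to H.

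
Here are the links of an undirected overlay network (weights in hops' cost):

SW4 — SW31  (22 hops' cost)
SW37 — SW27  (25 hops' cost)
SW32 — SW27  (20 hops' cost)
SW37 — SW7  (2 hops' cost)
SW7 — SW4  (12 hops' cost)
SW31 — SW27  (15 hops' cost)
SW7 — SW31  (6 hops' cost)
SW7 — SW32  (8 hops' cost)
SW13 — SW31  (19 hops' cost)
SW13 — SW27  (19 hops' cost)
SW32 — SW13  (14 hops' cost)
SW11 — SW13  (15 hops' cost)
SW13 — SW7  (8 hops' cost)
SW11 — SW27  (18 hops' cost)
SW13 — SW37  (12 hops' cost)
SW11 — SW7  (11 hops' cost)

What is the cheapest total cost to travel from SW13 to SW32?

Shortest distances from SW13:
SW13: 0
SW7: 8  (via SW13)
SW37: 10  (via SW7)
SW32: 14  (via SW13)
Shortest route: SW13 → SW32 = 14 hops' cost.

14 hops' cost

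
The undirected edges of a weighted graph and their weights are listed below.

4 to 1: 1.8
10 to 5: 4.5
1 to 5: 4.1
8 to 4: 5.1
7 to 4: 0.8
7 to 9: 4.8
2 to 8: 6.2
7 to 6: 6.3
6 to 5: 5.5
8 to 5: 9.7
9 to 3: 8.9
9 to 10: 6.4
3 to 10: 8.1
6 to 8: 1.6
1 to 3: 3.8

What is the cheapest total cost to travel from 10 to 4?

10.4

Settle nodes by increasing distance from 10:
10: 0
5: 4.5  (via 10)
9: 6.4  (via 10)
3: 8.1  (via 10)
1: 8.6  (via 5)
6: 10  (via 5)
4: 10.4  (via 1)
Shortest route: 10 → 5 → 1 → 4 = 10.4.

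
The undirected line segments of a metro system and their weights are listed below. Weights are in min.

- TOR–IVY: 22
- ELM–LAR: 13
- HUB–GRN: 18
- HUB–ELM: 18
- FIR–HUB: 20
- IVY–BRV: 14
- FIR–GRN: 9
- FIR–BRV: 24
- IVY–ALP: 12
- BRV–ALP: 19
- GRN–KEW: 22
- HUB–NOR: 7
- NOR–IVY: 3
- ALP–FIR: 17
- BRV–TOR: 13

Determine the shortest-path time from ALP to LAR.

53 min

Shortest distances from ALP:
ALP: 0
IVY: 12  (via ALP)
NOR: 15  (via IVY)
FIR: 17  (via ALP)
BRV: 19  (via ALP)
HUB: 22  (via NOR)
GRN: 26  (via FIR)
TOR: 32  (via BRV)
ELM: 40  (via HUB)
KEW: 48  (via GRN)
LAR: 53  (via ELM)
Shortest route: ALP–IVY–NOR–HUB–ELM–LAR = 53 min.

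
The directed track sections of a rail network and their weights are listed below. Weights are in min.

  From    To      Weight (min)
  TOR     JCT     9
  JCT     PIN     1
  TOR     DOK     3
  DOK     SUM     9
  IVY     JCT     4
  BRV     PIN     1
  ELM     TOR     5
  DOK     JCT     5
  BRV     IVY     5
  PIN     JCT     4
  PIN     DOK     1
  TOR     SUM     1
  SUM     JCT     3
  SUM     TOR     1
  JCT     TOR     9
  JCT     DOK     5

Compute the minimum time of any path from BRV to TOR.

Candidate routes:
BRV → PIN → DOK → JCT → TOR: 1+1+5+9 = 16
BRV → PIN → DOK → SUM → TOR: 1+1+9+1 = 12
BRV → PIN → JCT → TOR: 1+4+9 = 14
Cheapest is BRV → PIN → DOK → SUM → TOR at 12 min.

12 min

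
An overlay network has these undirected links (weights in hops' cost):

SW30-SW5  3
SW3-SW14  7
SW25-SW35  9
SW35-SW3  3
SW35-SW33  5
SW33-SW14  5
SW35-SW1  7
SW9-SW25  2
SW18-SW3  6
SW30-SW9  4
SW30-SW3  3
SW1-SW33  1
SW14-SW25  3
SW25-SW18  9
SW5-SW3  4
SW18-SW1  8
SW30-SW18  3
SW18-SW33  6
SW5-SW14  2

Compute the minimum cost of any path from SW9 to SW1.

Enumerating some paths:
SW9 → SW30 → SW18 → SW33 → SW1: 4+3+6+1 = 14
SW9 → SW25 → SW14 → SW33 → SW1: 2+3+5+1 = 11
Cheapest is SW9 → SW25 → SW14 → SW33 → SW1 at 11 hops' cost.

11 hops' cost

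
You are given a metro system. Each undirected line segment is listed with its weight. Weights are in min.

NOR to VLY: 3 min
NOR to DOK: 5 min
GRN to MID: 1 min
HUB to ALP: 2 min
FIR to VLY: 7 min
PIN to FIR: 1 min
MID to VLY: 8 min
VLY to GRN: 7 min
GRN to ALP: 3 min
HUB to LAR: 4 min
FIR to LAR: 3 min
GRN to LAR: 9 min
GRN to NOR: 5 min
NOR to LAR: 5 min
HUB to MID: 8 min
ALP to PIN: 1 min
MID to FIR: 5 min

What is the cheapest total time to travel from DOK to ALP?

Shortest distances from DOK:
DOK: 0
NOR: 5  (via DOK)
VLY: 8  (via NOR)
GRN: 10  (via NOR)
LAR: 10  (via NOR)
MID: 11  (via GRN)
FIR: 13  (via LAR)
ALP: 13  (via GRN)
Shortest route: DOK–NOR–GRN–ALP = 13 min.

13 min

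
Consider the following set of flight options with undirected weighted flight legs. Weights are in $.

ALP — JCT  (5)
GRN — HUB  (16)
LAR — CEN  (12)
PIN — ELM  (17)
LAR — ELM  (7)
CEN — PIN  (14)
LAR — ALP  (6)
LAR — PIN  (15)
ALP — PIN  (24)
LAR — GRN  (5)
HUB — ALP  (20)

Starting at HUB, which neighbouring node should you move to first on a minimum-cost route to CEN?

Candidate routes:
HUB → ALP → LAR → PIN → CEN: 20+6+15+14 = 55
HUB → GRN → LAR → PIN → CEN: 16+5+15+14 = 50
HUB → ALP → LAR → CEN: 20+6+12 = 38
HUB → GRN → LAR → CEN: 16+5+12 = 33
The minimum is $33 via HUB → GRN → LAR → CEN.
So from HUB the first move is to GRN.

GRN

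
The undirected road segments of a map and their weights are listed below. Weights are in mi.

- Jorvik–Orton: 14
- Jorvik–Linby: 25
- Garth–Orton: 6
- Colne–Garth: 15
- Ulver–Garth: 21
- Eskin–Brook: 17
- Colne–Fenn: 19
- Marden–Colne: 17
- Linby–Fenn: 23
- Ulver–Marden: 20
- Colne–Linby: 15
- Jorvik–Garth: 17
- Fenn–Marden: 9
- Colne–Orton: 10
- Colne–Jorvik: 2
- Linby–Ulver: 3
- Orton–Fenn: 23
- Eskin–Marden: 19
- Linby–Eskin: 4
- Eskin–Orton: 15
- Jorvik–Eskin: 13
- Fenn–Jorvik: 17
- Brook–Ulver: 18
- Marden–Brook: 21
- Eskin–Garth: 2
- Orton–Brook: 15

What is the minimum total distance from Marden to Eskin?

19 mi

Compare a few routes:
Marden–Colne–Jorvik–Eskin: 17+2+13 = 32
Marden–Ulver–Linby–Eskin: 20+3+4 = 27
Marden–Colne–Garth–Eskin: 17+15+2 = 34
Marden–Eskin: 19 = 19
Cheapest is Marden–Eskin at 19 mi.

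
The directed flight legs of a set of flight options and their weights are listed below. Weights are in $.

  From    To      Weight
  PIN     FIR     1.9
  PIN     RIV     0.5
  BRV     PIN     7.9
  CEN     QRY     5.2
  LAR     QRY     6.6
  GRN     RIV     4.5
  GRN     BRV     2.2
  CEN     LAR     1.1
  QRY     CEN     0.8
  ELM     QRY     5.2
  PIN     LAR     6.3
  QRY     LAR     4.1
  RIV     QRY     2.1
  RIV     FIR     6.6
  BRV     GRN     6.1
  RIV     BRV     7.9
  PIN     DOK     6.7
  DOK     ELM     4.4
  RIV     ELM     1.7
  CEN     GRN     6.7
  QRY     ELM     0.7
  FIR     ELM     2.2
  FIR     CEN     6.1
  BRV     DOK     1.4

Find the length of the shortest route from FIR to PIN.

$22.9

Enumerating some paths:
FIR–ELM–QRY–CEN–GRN–BRV–PIN: 2.2+5.2+0.8+6.7+2.2+7.9 = 25
FIR–CEN–GRN–BRV–PIN: 6.1+6.7+2.2+7.9 = 22.9
FIR–CEN–GRN–RIV–BRV–PIN: 6.1+6.7+4.5+7.9+7.9 = 33.1
FIR–ELM–QRY–CEN–GRN–RIV–BRV–PIN: 2.2+5.2+0.8+6.7+4.5+7.9+7.9 = 35.2
The minimum is $22.9 via FIR–CEN–GRN–BRV–PIN.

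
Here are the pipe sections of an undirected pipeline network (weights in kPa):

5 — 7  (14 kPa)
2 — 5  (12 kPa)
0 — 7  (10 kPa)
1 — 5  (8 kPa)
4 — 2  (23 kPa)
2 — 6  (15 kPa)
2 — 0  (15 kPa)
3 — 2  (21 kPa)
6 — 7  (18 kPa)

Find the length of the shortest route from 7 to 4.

48 kPa

Compare a few routes:
7–0–2–4: 10+15+23 = 48
7–5–2–4: 14+12+23 = 49
Cheapest is 7–0–2–4 at 48 kPa.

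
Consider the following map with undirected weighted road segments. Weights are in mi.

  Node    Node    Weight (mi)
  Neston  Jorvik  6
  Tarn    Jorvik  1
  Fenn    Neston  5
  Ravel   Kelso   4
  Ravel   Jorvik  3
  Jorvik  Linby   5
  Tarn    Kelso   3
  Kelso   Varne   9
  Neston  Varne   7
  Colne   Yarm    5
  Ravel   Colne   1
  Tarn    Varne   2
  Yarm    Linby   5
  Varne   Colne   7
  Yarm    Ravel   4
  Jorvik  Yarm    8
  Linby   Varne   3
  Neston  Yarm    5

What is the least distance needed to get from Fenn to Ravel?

Enumerating some paths:
Fenn–Neston–Yarm–Colne–Ravel: 5+5+5+1 = 16
Fenn–Neston–Varne–Tarn–Jorvik–Ravel: 5+7+2+1+3 = 18
Fenn–Neston–Yarm–Ravel: 5+5+4 = 14
Cheapest is Fenn–Neston–Yarm–Ravel at 14 mi.

14 mi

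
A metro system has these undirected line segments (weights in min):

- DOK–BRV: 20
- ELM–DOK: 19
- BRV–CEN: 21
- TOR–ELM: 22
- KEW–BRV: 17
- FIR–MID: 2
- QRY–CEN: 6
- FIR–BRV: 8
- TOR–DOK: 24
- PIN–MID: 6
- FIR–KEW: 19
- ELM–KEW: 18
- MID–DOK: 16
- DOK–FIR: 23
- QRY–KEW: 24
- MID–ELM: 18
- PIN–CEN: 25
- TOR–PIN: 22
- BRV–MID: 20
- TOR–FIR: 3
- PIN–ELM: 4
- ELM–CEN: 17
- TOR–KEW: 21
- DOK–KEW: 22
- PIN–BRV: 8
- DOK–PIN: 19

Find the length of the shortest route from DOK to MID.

16 min

Enumerating some paths:
DOK–FIR–MID: 23+2 = 25
DOK–TOR–FIR–MID: 24+3+2 = 29
DOK–MID: 16 = 16
DOK–PIN–MID: 19+6 = 25
Cheapest is DOK–MID at 16 min.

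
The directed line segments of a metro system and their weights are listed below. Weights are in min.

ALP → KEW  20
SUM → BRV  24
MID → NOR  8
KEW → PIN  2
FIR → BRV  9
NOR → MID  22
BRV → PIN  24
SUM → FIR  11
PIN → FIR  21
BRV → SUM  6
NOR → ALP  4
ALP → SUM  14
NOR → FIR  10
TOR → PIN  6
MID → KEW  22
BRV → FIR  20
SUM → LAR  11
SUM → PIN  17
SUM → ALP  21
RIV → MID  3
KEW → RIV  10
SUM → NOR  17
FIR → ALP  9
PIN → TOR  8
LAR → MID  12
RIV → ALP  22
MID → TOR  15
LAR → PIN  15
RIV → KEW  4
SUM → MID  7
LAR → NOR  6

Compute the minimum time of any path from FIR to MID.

22 min

Candidate routes:
FIR → BRV → SUM → MID: 9+6+7 = 22
FIR → ALP → SUM → MID: 9+14+7 = 30
Cheapest is FIR → BRV → SUM → MID at 22 min.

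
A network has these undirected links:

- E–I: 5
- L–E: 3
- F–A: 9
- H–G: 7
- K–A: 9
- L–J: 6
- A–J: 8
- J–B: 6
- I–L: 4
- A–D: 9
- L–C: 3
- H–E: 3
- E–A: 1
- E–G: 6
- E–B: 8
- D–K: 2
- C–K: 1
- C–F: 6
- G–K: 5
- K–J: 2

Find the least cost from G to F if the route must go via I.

24

Shortest G→I: G → E → I = 11
Shortest I→F: I → L → C → F = 13
Total via I: 11 + 13 = 24.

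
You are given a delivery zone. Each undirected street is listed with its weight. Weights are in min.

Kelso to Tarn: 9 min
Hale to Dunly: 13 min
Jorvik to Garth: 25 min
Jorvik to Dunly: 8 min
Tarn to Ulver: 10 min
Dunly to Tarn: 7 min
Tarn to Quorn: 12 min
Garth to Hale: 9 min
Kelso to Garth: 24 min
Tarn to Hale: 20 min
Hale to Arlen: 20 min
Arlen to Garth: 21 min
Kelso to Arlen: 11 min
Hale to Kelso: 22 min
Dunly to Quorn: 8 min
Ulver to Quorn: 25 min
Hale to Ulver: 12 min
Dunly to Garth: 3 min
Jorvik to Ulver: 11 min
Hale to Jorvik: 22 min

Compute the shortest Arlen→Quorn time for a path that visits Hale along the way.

40 min

Best Arlen to Hale: Arlen–Hale costing 20
Best Hale to Quorn: Hale–Garth–Dunly–Quorn costing 20
Total via Hale: 20 + 20 = 40 min.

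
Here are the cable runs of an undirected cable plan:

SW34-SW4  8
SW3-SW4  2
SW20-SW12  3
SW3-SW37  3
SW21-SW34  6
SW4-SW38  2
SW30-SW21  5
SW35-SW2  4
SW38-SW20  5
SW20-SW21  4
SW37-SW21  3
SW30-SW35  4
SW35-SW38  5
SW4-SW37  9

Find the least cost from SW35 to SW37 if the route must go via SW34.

Best SW35 to SW34: SW35–SW38–SW4–SW34 costing 15
Shortest SW34→SW37: SW34–SW21–SW37 = 9
Total via SW34: 15 + 9 = 24.

24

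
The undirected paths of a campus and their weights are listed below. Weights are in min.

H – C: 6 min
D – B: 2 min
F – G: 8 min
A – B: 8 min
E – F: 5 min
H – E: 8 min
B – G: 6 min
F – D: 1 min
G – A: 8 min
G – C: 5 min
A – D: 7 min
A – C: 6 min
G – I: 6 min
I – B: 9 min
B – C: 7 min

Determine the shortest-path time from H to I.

17 min

Shortest distances from H:
H: 0
C: 6  (via H)
E: 8  (via H)
G: 11  (via C)
A: 12  (via C)
B: 13  (via C)
F: 13  (via E)
D: 14  (via F)
I: 17  (via G)
Shortest route: H → C → G → I = 17 min.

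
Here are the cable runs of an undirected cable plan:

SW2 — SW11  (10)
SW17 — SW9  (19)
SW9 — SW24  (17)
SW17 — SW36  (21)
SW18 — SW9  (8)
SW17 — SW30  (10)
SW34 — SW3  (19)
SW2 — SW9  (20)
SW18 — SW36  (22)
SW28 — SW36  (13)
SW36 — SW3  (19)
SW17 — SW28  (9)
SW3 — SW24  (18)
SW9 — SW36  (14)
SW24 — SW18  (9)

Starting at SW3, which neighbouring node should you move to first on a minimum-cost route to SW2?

Compare a few routes:
SW3 → SW24 → SW9 → SW2: 18+17+20 = 55
SW3 → SW36 → SW9 → SW2: 19+14+20 = 53
SW3 → SW24 → SW18 → SW9 → SW2: 18+9+8+20 = 55
Cheapest is SW3 → SW36 → SW9 → SW2 at 53.
So from SW3 the first move is to SW36.

SW36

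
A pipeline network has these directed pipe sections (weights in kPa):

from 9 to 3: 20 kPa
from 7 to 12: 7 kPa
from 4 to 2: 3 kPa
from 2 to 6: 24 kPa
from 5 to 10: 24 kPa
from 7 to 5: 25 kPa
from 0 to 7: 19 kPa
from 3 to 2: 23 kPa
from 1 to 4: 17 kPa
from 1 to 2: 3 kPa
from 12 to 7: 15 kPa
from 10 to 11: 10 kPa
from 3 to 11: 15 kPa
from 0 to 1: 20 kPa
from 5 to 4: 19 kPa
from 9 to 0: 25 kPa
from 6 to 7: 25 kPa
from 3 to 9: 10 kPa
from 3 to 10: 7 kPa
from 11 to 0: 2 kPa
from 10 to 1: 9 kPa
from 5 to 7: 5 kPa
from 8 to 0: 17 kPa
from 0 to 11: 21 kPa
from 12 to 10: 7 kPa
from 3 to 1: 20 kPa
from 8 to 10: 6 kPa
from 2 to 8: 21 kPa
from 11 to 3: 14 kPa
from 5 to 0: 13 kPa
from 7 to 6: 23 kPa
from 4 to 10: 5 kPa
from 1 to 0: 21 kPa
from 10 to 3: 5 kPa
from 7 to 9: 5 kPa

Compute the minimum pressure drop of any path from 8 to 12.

43 kPa

Running Dijkstra from 8:
8: 0
10: 6  (via 8)
3: 11  (via 10)
1: 15  (via 10)
11: 16  (via 10)
0: 17  (via 8)
2: 18  (via 1)
9: 21  (via 3)
4: 32  (via 1)
7: 36  (via 0)
6: 42  (via 2)
12: 43  (via 7)
Shortest route: 8 → 0 → 7 → 12 = 43 kPa.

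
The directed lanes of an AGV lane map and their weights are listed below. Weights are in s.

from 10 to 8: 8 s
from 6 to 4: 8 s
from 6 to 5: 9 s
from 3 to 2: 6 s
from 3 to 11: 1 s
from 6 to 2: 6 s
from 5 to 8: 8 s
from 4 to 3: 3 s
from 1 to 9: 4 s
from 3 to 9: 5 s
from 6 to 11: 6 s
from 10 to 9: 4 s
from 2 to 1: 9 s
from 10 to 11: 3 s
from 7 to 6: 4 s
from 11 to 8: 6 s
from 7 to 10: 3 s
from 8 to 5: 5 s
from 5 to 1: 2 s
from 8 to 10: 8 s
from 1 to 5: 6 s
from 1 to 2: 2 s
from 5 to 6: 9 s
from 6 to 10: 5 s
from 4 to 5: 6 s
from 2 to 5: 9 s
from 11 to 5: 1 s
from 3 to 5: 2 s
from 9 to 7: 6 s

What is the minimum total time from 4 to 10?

17 s

Shortest distances from 4:
4: 0
3: 3  (via 4)
11: 4  (via 3)
5: 5  (via 3)
1: 7  (via 5)
9: 8  (via 3)
2: 9  (via 3)
8: 10  (via 11)
6: 14  (via 5)
7: 14  (via 9)
10: 17  (via 7)
Shortest route: 4 → 3 → 9 → 7 → 10 = 17 s.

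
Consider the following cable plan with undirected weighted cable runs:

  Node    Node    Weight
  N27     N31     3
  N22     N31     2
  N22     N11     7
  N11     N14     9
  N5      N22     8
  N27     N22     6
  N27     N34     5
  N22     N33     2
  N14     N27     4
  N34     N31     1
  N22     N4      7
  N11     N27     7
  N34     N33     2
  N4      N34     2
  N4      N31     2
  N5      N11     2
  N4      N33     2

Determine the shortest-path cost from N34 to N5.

11

Shortest distances from N34:
N34: 0
N31: 1  (via N34)
N4: 2  (via N34)
N33: 2  (via N34)
N22: 3  (via N31)
N27: 4  (via N31)
N14: 8  (via N27)
N11: 10  (via N22)
N5: 11  (via N22)
Shortest route: N34 → N31 → N22 → N5 = 11.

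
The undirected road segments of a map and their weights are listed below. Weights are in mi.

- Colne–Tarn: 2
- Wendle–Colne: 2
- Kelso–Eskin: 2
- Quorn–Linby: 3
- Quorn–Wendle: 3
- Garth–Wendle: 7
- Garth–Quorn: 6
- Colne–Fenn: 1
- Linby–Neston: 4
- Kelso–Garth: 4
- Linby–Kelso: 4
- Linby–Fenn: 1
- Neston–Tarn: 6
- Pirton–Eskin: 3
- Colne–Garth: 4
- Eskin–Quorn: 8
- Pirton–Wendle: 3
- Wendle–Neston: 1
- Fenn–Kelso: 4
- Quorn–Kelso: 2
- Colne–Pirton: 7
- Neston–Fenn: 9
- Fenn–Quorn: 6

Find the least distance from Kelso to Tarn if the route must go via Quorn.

Best Kelso to Quorn: Kelso → Quorn costing 2
Best Quorn to Tarn: Quorn → Wendle → Colne → Tarn costing 7
Total via Quorn: 2 + 7 = 9 mi.

9 mi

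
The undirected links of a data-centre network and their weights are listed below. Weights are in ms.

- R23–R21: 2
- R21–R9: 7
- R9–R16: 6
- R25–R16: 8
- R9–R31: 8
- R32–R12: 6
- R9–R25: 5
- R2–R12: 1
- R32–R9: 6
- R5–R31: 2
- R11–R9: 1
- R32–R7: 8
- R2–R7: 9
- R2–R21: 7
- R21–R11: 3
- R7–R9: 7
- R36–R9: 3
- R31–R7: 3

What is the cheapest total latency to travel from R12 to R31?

13 ms

Enumerating some paths:
R12 - R32 - R7 - R31: 6+8+3 = 17
R12 - R2 - R21 - R11 - R9 - R31: 1+7+3+1+8 = 20
R12 - R2 - R7 - R31: 1+9+3 = 13
Cheapest is R12 - R2 - R7 - R31 at 13 ms.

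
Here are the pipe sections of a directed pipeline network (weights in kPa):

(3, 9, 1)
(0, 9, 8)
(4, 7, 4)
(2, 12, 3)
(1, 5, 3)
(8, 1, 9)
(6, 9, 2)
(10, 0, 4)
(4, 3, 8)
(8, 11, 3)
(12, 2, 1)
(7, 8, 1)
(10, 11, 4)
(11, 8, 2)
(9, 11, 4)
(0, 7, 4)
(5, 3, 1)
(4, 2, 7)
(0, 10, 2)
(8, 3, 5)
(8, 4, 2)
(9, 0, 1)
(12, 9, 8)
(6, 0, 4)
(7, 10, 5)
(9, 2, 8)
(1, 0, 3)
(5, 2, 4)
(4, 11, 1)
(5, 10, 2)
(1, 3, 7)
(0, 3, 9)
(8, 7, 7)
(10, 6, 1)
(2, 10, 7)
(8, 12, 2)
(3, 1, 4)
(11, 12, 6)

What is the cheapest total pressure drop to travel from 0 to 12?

7 kPa

Enumerating some paths:
0 → 7 → 8 → 12: 4+1+2 = 7
0 → 10 → 11 → 8 → 12: 2+4+2+2 = 10
Cheapest is 0 → 7 → 8 → 12 at 7 kPa.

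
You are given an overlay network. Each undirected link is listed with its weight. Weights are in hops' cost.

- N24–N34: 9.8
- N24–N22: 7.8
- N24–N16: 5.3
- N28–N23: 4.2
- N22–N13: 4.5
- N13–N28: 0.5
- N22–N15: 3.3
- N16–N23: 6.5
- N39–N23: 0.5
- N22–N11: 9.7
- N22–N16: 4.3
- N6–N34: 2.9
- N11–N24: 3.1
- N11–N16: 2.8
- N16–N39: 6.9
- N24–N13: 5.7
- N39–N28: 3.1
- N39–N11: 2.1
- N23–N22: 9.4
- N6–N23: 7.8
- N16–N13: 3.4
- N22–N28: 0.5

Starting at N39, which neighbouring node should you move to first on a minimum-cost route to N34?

N23

Enumerating some paths:
N39 - N11 - N24 - N34: 2.1+3.1+9.8 = 15
N39 - N28 - N23 - N6 - N34: 3.1+4.2+7.8+2.9 = 18
N39 - N23 - N6 - N34: 0.5+7.8+2.9 = 11.2
Cheapest is N39 - N23 - N6 - N34 at 11.2 hops' cost.
So from N39 the first move is to N23.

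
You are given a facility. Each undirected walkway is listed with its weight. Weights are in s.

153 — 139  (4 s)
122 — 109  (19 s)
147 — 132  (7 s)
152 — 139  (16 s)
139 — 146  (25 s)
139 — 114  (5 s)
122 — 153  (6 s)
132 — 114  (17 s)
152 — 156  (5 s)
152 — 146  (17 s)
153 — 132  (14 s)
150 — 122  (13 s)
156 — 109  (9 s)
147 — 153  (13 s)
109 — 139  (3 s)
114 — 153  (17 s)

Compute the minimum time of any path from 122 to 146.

35 s

Candidate routes:
122–153–139–152–146: 6+4+16+17 = 43
122–153–139–109–156–152–146: 6+4+3+9+5+17 = 44
122–153–139–146: 6+4+25 = 35
122–109–139–146: 19+3+25 = 47
Cheapest is 122–153–139–146 at 35 s.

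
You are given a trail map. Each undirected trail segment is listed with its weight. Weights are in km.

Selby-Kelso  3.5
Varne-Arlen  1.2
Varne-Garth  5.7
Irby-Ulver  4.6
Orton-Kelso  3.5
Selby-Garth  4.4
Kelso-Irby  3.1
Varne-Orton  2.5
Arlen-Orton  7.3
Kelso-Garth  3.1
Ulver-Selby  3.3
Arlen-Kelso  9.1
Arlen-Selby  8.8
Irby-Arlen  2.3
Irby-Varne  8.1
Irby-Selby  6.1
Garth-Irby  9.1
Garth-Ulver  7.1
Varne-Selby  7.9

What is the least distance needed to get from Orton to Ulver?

Enumerating some paths:
Orton–Kelso–Irby–Ulver: 3.5+3.1+4.6 = 11.2
Orton–Kelso–Selby–Ulver: 3.5+3.5+3.3 = 10.3
Orton–Varne–Arlen–Irby–Ulver: 2.5+1.2+2.3+4.6 = 10.6
Cheapest is Orton–Kelso–Selby–Ulver at 10.3 km.

10.3 km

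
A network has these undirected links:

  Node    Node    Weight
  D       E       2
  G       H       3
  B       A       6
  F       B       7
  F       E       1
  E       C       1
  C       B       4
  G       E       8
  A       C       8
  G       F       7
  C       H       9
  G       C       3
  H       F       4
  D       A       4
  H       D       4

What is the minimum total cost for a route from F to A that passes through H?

Shortest F→H: F–H = 4
Shortest H→A: H–D–A = 8
Total via H: 4 + 8 = 12.

12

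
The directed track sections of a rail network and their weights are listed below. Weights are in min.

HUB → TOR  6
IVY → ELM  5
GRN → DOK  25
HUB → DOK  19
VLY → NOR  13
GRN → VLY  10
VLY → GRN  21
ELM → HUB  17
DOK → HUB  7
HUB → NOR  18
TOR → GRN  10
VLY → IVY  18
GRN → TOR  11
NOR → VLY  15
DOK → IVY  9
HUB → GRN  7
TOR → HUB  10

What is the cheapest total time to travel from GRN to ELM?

33 min

Candidate routes:
GRN → DOK → IVY → ELM: 25+9+5 = 39
GRN → VLY → IVY → ELM: 10+18+5 = 33
Cheapest is GRN → VLY → IVY → ELM at 33 min.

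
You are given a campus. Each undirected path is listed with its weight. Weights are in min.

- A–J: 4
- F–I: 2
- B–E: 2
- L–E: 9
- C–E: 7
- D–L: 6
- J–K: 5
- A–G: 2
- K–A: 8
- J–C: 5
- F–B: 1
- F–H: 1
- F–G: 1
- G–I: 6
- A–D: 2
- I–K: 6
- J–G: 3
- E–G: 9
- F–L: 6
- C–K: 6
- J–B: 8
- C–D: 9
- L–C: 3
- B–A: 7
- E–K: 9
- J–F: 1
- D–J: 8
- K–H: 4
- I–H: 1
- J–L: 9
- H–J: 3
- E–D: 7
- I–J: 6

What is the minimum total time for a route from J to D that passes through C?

14 min

Best J to C: J–C costing 5
Shortest C→D: C–D = 9
Total via C: 5 + 9 = 14 min.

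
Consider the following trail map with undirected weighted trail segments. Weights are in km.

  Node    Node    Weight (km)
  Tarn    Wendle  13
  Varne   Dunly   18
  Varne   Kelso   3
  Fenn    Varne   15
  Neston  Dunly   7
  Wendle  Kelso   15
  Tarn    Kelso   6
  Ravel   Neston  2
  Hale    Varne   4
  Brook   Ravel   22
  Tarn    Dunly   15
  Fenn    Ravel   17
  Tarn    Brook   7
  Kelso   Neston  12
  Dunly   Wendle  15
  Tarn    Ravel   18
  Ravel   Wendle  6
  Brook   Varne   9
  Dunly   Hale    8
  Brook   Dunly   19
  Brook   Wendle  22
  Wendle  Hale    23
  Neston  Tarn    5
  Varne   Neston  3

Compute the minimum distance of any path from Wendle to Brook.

20 km

Running Dijkstra from Wendle:
Wendle: 0
Ravel: 6  (via Wendle)
Neston: 8  (via Ravel)
Varne: 11  (via Neston)
Tarn: 13  (via Wendle)
Kelso: 14  (via Varne)
Hale: 15  (via Varne)
Dunly: 15  (via Wendle)
Brook: 20  (via Varne)
Shortest route: Wendle–Ravel–Neston–Varne–Brook = 20 km.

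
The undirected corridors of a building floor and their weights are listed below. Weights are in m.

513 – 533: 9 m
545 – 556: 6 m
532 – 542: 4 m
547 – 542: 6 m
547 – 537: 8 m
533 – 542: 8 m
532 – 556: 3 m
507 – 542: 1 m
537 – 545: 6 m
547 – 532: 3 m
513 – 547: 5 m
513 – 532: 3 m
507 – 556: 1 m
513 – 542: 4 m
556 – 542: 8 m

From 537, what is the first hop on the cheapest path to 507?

545

Enumerating some paths:
537 - 547 - 542 - 507: 8+6+1 = 15
537 - 545 - 556 - 507: 6+6+1 = 13
Cheapest is 537 - 545 - 556 - 507 at 13 m.
So from 537 the first move is to 545.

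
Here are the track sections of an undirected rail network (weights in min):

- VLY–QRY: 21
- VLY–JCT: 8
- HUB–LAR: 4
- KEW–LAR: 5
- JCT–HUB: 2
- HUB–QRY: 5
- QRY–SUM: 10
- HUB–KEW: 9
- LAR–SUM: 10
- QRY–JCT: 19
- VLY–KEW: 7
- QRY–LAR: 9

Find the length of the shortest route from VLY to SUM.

Enumerating some paths:
VLY–JCT–HUB–LAR–SUM: 8+2+4+10 = 24
VLY–KEW–LAR–SUM: 7+5+10 = 22
VLY–KEW–HUB–LAR–SUM: 7+9+4+10 = 30
VLY–JCT–HUB–QRY–SUM: 8+2+5+10 = 25
Cheapest is VLY–KEW–LAR–SUM at 22 min.

22 min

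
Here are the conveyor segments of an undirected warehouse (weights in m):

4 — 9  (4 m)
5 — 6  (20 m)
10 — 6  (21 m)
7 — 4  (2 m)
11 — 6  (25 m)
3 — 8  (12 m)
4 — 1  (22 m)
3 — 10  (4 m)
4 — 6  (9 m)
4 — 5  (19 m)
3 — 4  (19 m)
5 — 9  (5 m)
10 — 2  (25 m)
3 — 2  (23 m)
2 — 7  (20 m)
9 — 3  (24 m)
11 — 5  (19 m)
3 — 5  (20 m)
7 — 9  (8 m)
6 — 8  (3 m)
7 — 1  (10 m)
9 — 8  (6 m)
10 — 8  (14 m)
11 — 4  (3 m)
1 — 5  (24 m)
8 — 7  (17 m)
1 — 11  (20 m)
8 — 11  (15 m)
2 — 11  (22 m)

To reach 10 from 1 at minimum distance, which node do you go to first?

Candidate routes:
1 → 7 → 9 → 8 → 10: 10+8+6+14 = 38
1 → 7 → 4 → 3 → 10: 10+2+19+4 = 35
1 → 7 → 4 → 9 → 8 → 10: 10+2+4+6+14 = 36
The minimum is 35 m via 1 → 7 → 4 → 3 → 10.
So from 1 the first move is to 7.

7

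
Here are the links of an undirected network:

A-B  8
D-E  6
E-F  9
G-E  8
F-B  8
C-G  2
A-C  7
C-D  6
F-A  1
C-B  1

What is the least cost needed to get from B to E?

11

Running Dijkstra from B:
B: 0
C: 1  (via B)
G: 3  (via C)
D: 7  (via C)
A: 8  (via B)
F: 8  (via B)
E: 11  (via G)
Shortest route: B–C–G–E = 11.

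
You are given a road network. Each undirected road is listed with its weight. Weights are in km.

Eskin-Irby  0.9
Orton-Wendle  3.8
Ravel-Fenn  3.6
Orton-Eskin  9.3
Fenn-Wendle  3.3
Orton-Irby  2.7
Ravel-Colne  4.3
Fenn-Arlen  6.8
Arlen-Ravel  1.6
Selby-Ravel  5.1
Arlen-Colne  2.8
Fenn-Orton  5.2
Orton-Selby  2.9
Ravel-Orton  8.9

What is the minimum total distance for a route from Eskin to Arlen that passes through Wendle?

Shortest Eskin→Wendle: Eskin–Irby–Orton–Wendle = 7.4
Shortest Wendle→Arlen: Wendle–Fenn–Ravel–Arlen = 8.5
Total via Wendle: 7.4 + 8.5 = 15.9 km.

15.9 km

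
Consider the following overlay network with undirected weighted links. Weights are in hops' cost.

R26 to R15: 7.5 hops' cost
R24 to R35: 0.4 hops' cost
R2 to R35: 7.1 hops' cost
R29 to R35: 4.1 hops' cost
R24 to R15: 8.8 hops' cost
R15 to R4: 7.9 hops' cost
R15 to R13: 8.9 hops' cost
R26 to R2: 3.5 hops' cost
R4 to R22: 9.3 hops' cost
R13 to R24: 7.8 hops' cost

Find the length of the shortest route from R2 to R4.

18.9 hops' cost

Settle nodes by increasing distance from R2:
R2: 0
R26: 3.5  (via R2)
R35: 7.1  (via R2)
R24: 7.5  (via R35)
R15: 11  (via R26)
R29: 11.2  (via R35)
R13: 15.3  (via R24)
R4: 18.9  (via R15)
Shortest route: R2–R26–R15–R4 = 18.9 hops' cost.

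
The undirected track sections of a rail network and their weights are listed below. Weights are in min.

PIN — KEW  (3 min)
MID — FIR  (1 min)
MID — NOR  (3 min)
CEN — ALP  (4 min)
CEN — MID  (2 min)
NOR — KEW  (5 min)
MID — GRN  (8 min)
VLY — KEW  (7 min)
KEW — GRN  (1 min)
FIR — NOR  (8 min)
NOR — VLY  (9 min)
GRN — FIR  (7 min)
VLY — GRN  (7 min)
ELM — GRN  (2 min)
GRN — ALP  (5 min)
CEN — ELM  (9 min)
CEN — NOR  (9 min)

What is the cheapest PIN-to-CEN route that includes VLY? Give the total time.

Shortest PIN→VLY: PIN–KEW–VLY = 10
Best VLY to CEN: VLY–NOR–MID–CEN costing 14
Total via VLY: 10 + 14 = 24 min.

24 min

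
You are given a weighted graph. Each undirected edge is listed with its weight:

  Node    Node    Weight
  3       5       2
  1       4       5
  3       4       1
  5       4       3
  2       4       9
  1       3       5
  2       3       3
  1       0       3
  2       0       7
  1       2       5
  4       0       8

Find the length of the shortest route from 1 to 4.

Compare a few routes:
1 → 3 → 4: 5+1 = 6
1 → 4: 5 = 5
Cheapest is 1 → 4 at 5.

5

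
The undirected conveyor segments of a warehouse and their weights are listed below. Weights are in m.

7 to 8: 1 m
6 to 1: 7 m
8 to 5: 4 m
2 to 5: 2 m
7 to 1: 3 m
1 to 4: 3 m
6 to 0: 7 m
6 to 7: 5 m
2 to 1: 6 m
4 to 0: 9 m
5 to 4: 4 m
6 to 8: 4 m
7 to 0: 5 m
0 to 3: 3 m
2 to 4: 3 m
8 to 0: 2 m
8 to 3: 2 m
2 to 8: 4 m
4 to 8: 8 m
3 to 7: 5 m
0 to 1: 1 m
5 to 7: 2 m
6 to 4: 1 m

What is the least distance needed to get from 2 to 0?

6 m

Settle nodes by increasing distance from 2:
2: 0
5: 2  (via 2)
4: 3  (via 2)
6: 4  (via 4)
7: 4  (via 5)
8: 4  (via 2)
0: 6  (via 8)
Shortest route: 2–8–0 = 6 m.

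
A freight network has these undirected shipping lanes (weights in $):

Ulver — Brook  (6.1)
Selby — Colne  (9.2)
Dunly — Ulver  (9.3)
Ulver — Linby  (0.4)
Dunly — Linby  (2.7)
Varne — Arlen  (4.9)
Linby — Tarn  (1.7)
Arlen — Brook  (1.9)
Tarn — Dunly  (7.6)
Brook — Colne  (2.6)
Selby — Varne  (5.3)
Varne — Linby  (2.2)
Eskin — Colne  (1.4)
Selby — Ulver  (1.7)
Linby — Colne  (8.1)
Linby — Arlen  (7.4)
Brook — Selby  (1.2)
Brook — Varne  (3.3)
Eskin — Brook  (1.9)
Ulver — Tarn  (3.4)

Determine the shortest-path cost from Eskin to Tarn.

Running Dijkstra from Eskin:
Eskin: 0
Colne: 1.4  (via Eskin)
Brook: 1.9  (via Eskin)
Selby: 3.1  (via Brook)
Arlen: 3.8  (via Brook)
Ulver: 4.8  (via Selby)
Linby: 5.2  (via Ulver)
Varne: 5.2  (via Brook)
Tarn: 6.9  (via Linby)
Shortest route: Eskin–Brook–Selby–Ulver–Linby–Tarn = $6.9.

$6.9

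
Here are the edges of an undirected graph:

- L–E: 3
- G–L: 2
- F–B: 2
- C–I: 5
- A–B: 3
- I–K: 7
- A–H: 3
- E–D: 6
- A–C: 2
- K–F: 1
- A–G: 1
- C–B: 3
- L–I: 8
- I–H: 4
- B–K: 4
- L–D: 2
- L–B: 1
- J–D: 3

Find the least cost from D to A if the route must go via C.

Best D to C: D → L → B → C costing 6
Shortest C→A: C → A = 2
Total via C: 6 + 2 = 8.

8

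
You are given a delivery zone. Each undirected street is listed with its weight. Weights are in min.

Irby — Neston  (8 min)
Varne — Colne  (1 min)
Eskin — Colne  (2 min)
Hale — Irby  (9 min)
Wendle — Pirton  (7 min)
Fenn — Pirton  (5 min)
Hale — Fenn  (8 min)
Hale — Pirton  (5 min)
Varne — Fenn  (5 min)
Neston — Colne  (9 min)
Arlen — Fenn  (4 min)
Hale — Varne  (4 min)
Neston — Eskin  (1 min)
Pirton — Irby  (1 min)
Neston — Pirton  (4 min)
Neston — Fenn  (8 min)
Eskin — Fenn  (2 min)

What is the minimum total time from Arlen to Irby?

10 min

Enumerating some paths:
Arlen - Fenn - Eskin - Neston - Irby: 4+2+1+8 = 15
Arlen - Fenn - Neston - Pirton - Irby: 4+8+4+1 = 17
Arlen - Fenn - Pirton - Irby: 4+5+1 = 10
Arlen - Fenn - Eskin - Neston - Pirton - Irby: 4+2+1+4+1 = 12
Cheapest is Arlen - Fenn - Pirton - Irby at 10 min.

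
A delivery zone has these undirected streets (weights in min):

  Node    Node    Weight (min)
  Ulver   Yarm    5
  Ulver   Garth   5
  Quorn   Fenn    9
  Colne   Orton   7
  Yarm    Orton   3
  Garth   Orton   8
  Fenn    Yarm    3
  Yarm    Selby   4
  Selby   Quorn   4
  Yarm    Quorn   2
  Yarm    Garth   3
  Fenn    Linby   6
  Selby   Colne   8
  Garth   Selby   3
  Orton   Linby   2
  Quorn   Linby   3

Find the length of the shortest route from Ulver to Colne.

Running Dijkstra from Ulver:
Ulver: 0
Yarm: 5  (via Ulver)
Garth: 5  (via Ulver)
Quorn: 7  (via Yarm)
Selby: 8  (via Garth)
Orton: 8  (via Yarm)
Fenn: 8  (via Yarm)
Linby: 10  (via Quorn)
Colne: 15  (via Orton)
Shortest route: Ulver → Yarm → Orton → Colne = 15 min.

15 min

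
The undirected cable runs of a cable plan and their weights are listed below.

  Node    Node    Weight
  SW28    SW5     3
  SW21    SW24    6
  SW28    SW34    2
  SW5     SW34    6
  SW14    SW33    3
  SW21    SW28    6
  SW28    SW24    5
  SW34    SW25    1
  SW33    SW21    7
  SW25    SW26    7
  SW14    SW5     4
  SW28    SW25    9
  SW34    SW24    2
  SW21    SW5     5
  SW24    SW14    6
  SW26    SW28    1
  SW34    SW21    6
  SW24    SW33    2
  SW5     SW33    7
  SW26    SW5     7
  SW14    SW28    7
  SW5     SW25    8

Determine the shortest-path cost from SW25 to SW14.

8

Compare a few routes:
SW25–SW34–SW24–SW14: 1+2+6 = 9
SW25–SW34–SW28–SW14: 1+2+7 = 10
SW25–SW34–SW24–SW33–SW14: 1+2+2+3 = 8
Cheapest is SW25–SW34–SW24–SW33–SW14 at 8.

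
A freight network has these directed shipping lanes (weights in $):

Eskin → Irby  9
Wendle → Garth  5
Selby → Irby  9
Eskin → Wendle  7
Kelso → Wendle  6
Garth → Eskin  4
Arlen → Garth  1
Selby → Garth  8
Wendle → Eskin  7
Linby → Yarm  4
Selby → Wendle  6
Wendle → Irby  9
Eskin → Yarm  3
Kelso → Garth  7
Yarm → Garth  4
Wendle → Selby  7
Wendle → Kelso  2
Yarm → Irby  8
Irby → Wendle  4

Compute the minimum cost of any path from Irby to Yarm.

Compare a few routes:
Irby → Wendle → Eskin → Yarm: 4+7+3 = 14
Irby → Wendle → Kelso → Garth → Eskin → Yarm: 4+2+7+4+3 = 20
Irby → Wendle → Selby → Garth → Eskin → Yarm: 4+7+8+4+3 = 26
Irby → Wendle → Garth → Eskin → Yarm: 4+5+4+3 = 16
Cheapest is Irby → Wendle → Eskin → Yarm at $14.

$14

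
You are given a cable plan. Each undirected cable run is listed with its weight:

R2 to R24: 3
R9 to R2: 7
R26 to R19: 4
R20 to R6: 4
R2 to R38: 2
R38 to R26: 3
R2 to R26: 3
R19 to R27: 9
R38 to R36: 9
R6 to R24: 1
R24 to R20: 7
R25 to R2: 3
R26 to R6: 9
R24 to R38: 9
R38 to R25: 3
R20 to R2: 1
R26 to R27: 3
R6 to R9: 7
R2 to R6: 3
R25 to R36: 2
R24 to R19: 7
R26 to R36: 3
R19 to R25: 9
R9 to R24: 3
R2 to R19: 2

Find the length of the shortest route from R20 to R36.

6

Shortest distances from R20:
R20: 0
R2: 1  (via R20)
R19: 3  (via R2)
R38: 3  (via R2)
R24: 4  (via R2)
R6: 4  (via R20)
R25: 4  (via R2)
R26: 4  (via R2)
R36: 6  (via R25)
Shortest route: R20 → R2 → R25 → R36 = 6.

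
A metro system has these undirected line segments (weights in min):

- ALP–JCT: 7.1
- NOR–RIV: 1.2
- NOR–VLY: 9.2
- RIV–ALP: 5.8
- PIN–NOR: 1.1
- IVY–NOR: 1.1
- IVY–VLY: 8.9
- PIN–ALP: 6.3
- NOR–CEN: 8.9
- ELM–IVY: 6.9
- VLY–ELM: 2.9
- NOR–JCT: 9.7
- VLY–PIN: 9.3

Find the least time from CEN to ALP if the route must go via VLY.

33.7 min

Best CEN to VLY: CEN–NOR–VLY costing 18.1
Best VLY to ALP: VLY–PIN–ALP costing 15.6
Total via VLY: 18.1 + 15.6 = 33.7 min.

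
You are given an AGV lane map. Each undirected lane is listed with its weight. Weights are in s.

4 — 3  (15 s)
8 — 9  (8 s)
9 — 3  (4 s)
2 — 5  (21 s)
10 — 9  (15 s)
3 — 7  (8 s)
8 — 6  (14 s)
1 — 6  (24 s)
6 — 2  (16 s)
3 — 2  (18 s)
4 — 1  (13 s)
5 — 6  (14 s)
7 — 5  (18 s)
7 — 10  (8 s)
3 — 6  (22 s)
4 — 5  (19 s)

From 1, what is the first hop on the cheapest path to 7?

Compare a few routes:
1 - 4 - 5 - 7: 13+19+18 = 50
1 - 4 - 3 - 7: 13+15+8 = 36
Cheapest is 1 - 4 - 3 - 7 at 36 s.
So from 1 the first move is to 4.

4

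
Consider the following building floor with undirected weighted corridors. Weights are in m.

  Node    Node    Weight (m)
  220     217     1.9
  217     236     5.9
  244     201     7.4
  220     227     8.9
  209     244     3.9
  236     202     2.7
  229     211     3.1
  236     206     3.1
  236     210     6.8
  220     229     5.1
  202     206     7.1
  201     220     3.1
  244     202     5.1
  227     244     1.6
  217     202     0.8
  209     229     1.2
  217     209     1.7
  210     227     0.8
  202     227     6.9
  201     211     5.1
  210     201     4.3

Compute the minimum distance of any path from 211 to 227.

9.8 m

Candidate routes:
211–229–209–244–227: 3.1+1.2+3.9+1.6 = 9.8
211–201–210–227: 5.1+4.3+0.8 = 10.2
The minimum is 9.8 m via 211–229–209–244–227.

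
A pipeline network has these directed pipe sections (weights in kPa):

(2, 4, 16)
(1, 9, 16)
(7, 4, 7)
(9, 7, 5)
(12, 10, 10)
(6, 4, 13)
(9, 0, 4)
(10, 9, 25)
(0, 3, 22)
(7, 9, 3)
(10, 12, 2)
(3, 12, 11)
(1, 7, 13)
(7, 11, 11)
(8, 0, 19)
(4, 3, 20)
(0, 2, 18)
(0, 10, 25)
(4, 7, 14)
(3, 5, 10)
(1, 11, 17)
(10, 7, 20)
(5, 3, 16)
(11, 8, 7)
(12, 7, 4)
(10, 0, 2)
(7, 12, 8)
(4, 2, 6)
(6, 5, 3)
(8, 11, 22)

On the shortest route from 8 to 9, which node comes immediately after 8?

Candidate routes:
8 → 0 → 10 → 12 → 7 → 9: 19+25+2+4+3 = 53
8 → 0 → 3 → 12 → 7 → 9: 19+22+11+4+3 = 59
Cheapest is 8 → 0 → 10 → 12 → 7 → 9 at 53 kPa.
So from 8 the first move is to 0.

0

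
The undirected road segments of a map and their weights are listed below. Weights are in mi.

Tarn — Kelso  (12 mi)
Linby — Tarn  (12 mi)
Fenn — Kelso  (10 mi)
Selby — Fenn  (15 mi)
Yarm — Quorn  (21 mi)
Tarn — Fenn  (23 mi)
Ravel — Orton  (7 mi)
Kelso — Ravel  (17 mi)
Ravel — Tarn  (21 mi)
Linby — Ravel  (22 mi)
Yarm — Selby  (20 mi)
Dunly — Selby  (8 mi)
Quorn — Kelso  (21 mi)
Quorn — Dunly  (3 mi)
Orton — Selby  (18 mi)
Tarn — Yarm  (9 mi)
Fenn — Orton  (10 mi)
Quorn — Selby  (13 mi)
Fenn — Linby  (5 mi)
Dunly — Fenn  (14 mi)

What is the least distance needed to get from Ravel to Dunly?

31 mi

Enumerating some paths:
Ravel–Orton–Fenn–Dunly: 7+10+14 = 31
Ravel–Orton–Fenn–Selby–Dunly: 7+10+15+8 = 40
Ravel–Orton–Selby–Dunly: 7+18+8 = 33
The minimum is 31 mi via Ravel–Orton–Fenn–Dunly.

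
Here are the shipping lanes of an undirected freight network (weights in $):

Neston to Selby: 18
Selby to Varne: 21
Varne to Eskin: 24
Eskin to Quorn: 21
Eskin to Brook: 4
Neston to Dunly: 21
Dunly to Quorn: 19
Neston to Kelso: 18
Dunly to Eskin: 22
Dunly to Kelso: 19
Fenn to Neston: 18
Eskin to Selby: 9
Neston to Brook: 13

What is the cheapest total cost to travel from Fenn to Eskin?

Enumerating some paths:
Fenn - Neston - Brook - Eskin: 18+13+4 = 35
Fenn - Neston - Kelso - Dunly - Eskin: 18+18+19+22 = 77
Fenn - Neston - Dunly - Eskin: 18+21+22 = 61
Fenn - Neston - Selby - Eskin: 18+18+9 = 45
Cheapest is Fenn - Neston - Brook - Eskin at $35.

$35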